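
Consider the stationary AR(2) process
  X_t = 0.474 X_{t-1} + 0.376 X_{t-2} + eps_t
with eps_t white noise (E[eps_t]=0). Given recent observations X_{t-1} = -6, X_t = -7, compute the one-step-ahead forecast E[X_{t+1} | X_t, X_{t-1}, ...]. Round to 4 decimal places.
E[X_{t+1} \mid \mathcal F_t] = -5.5740

For an AR(p) model X_t = c + sum_i phi_i X_{t-i} + eps_t, the
one-step-ahead conditional mean is
  E[X_{t+1} | X_t, ...] = c + sum_i phi_i X_{t+1-i}.
Substitute known values:
  E[X_{t+1} | ...] = (0.474) * (-7) + (0.376) * (-6)
                   = -5.5740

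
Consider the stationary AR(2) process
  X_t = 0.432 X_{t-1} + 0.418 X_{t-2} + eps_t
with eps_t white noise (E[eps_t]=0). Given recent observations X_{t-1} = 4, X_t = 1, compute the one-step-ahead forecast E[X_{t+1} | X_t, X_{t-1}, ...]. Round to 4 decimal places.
E[X_{t+1} \mid \mathcal F_t] = 2.1040

For an AR(p) model X_t = c + sum_i phi_i X_{t-i} + eps_t, the
one-step-ahead conditional mean is
  E[X_{t+1} | X_t, ...] = c + sum_i phi_i X_{t+1-i}.
Substitute known values:
  E[X_{t+1} | ...] = (0.432) * (1) + (0.418) * (4)
                   = 2.1040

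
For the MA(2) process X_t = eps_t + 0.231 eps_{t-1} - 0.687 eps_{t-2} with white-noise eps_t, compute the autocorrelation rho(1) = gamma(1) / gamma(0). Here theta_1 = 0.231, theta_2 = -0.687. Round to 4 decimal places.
\rho(1) = 0.0474

For an MA(q) process with theta_0 = 1, the autocovariance is
  gamma(k) = sigma^2 * sum_{i=0..q-k} theta_i * theta_{i+k},
and rho(k) = gamma(k) / gamma(0). Sigma^2 cancels.
  numerator   = (1)*(0.231) + (0.231)*(-0.687) = 0.072303.
  denominator = (1)^2 + (0.231)^2 + (-0.687)^2 = 1.52533.
  rho(1) = 0.072303 / 1.52533 = 0.0474.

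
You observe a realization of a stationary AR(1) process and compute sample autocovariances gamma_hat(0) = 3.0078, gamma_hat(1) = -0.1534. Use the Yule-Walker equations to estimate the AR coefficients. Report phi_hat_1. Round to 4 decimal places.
\hat\phi_{1} = -0.0510

The Yule-Walker equations for an AR(p) process read, in matrix form,
  Gamma_p phi = r_p,   with   (Gamma_p)_{ij} = gamma(|i - j|),
                       (r_p)_i = gamma(i),   i,j = 1..p.
Substitute the sample gammas (Toeplitz matrix and right-hand side of size 1):
  Gamma_p = [[3.0078]]
  r_p     = [-0.1534]
With p = 1 this is the single equation gamma(0) phi_1 = gamma(1):
  phi_hat_1 = gamma(1) / gamma(0) = -0.1534 / 3.0078 = -0.0510.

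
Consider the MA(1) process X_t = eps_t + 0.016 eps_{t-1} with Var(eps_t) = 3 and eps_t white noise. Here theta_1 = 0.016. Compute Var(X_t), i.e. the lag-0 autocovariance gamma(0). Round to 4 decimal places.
\gamma(0) = 3.0008

For an MA(q) process X_t = eps_t + sum_i theta_i eps_{t-i} with
Var(eps_t) = sigma^2, the variance is
  gamma(0) = sigma^2 * (1 + sum_i theta_i^2).
  sum_i theta_i^2 = (0.016)^2 = 0.000256.
  gamma(0) = 3 * (1 + 0.000256) = 3 * 1.000256 = 3.000768, which rounds to 3.0008.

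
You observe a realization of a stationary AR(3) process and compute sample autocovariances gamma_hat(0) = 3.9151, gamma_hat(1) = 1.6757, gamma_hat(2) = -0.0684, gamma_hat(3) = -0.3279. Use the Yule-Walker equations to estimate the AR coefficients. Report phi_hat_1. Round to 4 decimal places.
\hat\phi_{1} = 0.5430

The Yule-Walker equations for an AR(p) process read, in matrix form,
  Gamma_p phi = r_p,   with   (Gamma_p)_{ij} = gamma(|i - j|),
                       (r_p)_i = gamma(i),   i,j = 1..p.
Substitute the sample gammas (Toeplitz matrix and right-hand side of size 3):
  Gamma_p = [[3.9151, 1.6757, -0.0684], [1.6757, 3.9151, 1.6757], [-0.0684, 1.6757, 3.9151]]
  r_p     = [1.6757, -0.0684, -0.3279]
Written out (R1..R3):
  (R1) 3.9151 phi_1 + 1.6757 phi_2 - 0.0684 phi_3 = 1.6757
  (R2) 1.6757 phi_1 + 3.9151 phi_2 + 1.6757 phi_3 = -0.0684
  (R3) -0.0684 phi_1 + 1.6757 phi_2 + 3.9151 phi_3 = -0.3279
Gaussian elimination:
  R2 <- R2 - (1.6757/3.9151) R1 = R2 - (0.42801) R1:  3.197884 phi_2 + 1.704976 phi_3 = -0.785616
  R3 <- R3 - (-0.0684/3.9151) R1 = R3 - (-0.017471) R1:  1.704976 phi_2 + 3.913905 phi_3 = -0.298624
  R3 <- R3 - (1.704976/3.197884) R2 = R3 - (0.533157) R2:  3.004884 phi_3 = 0.120233
Back-substitution:
  phi_hat_3 = 0.120233 / 3.004884 = 0.040012
  phi_hat_2 = (-0.785616 - (1.704976)(0.040012)) / 3.197884 = -0.267
  phi_hat_1 = (1.6757 - (1.6757)(-0.267) - (-0.0684)(0.040012)) / 3.9151 = 0.542987
So phi_hat = [0.5430, -0.2670, 0.0400].
Therefore phi_hat_1 = 0.5430.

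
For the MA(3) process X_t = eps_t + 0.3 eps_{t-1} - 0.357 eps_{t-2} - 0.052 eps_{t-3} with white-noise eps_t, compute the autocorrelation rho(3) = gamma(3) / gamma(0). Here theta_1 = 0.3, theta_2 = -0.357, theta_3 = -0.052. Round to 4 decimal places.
\rho(3) = -0.0426

For an MA(q) process with theta_0 = 1, the autocovariance is
  gamma(k) = sigma^2 * sum_{i=0..q-k} theta_i * theta_{i+k},
and rho(k) = gamma(k) / gamma(0). Sigma^2 cancels.
  numerator   = (1)*(-0.052) = -0.052.
  denominator = (1)^2 + (0.3)^2 + (-0.357)^2 + (-0.052)^2 = 1.220153.
  rho(3) = -0.052 / 1.220153 = -0.0426.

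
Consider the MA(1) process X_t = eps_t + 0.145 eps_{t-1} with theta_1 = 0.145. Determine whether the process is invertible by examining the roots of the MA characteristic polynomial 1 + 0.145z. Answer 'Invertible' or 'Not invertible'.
\text{Invertible}

The MA(q) characteristic polynomial is P(z) = 1 + 0.145z.
Invertibility requires all roots to lie outside the unit circle, i.e. |z| > 1 for every root.
This is linear in z: 1 + (0.145) z = 0  =>  z = -1/(0.145) = -6.896552,  |z| = 6.896552.
Moduli of all roots: 6.8966.
All moduli strictly greater than 1? Yes.
Verdict: Invertible.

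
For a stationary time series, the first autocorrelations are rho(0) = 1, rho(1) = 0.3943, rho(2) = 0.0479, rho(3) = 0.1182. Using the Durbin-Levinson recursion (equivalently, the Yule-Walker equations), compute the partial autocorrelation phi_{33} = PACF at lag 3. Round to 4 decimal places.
\phi_{33} = 0.1771

The PACF at lag k is phi_{kk}, the last component of the solution
to the Yule-Walker system G_k phi = r_k where
  (G_k)_{ij} = rho(|i - j|), (r_k)_i = rho(i), i,j = 1..k.
Equivalently, Durbin-Levinson gives phi_{kk} iteratively:
  phi_{11} = rho(1)
  phi_{kk} = [rho(k) - sum_{j=1..k-1} phi_{k-1,j} rho(k-j)]
            / [1 - sum_{j=1..k-1} phi_{k-1,j} rho(j)],
  phi_{k,j} = phi_{k-1,j} - phi_{kk} phi_{k-1,k-j},  j = 1..k-1.
Step k = 1:
  phi_11 = rho(1) = 0.3943.
Step k = 2:
  phi_22 = [rho(2) - phi_11 rho(1)] / [1 - phi_11 rho(1)] = [0.0479 - (0.3943)(0.3943)] / [1 - (0.3943)(0.3943)]
         = -0.10757249 / 0.84452751 = -0.127376.
  Update: phi_21 = phi_11 - phi_22 phi_11 = 0.3943 - (-0.127376)(0.3943) = 0.444524.
Step k = 3:
  phi_33 = [rho(3) - phi_21 rho(2) - phi_22 rho(1)] / [1 - phi_21 rho(1) - phi_22 rho(2)]
    numerator   = 0.1182 - (0.444524)(0.0479) - (-0.127376)(0.3943) = 0.14713162
    denominator = 1 - (0.444524)(0.3943) - (-0.127376)(0.0479) = 0.83082536
  phi_33 = 0.14713162 / 0.83082536 = 0.1771.
Therefore phi_{33} = 0.1771.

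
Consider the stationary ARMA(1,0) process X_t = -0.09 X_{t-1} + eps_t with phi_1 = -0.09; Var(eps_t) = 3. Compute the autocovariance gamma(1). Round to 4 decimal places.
\gamma(1) = -0.2722

Multiply the model equation by X_{t-k} and take expectations. With theta_0 = psi_0 = 1 and psi_j the MA(infinity) weights, this gives
  gamma(k) - sum_i phi_i gamma(k-i) = c_k,
  c_k = sigma^2 * sum_{j=k..q} theta_j psi_{j-k}   (c_k = 0 for k > q),
using gamma(-m) = gamma(m).
Pure AR (q = 0): c_0 = sigma^2 = 3, c_k = 0 for k >= 1.
Equations for k = 0 and k = 1 (AR order 1):
  gamma(0) = phi_1 gamma(1) + c_0
  gamma(1) = phi_1 gamma(0) + c_1
Substituting the second into the first: gamma(0) (1 - phi_1^2) = c_0 + phi_1 c_1, so
  gamma(0) = c_0 / (1 - phi_1^2) = 3 / (1 - (-0.09)^2) = 3 / 0.9919 = 3.024498.
  gamma(1) = phi_1 gamma(0) = (-0.09)(3.024498) = -0.272205.
Therefore gamma(1) = -0.2722 (to 4 decimal places).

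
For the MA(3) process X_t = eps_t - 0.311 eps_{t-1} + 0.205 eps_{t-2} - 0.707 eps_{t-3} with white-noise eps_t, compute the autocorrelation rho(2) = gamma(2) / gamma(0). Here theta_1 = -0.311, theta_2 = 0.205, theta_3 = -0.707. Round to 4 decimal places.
\rho(2) = 0.2593

For an MA(q) process with theta_0 = 1, the autocovariance is
  gamma(k) = sigma^2 * sum_{i=0..q-k} theta_i * theta_{i+k},
and rho(k) = gamma(k) / gamma(0). Sigma^2 cancels.
  numerator   = (1)*(0.205) + (-0.311)*(-0.707) = 0.424877.
  denominator = (1)^2 + (-0.311)^2 + (0.205)^2 + (-0.707)^2 = 1.638595.
  rho(2) = 0.424877 / 1.638595 = 0.2593.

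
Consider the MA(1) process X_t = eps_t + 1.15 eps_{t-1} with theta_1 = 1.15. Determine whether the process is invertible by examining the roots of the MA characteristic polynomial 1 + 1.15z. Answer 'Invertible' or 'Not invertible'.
\text{Not invertible}

The MA(q) characteristic polynomial is P(z) = 1 + 1.15z.
Invertibility requires all roots to lie outside the unit circle, i.e. |z| > 1 for every root.
This is linear in z: 1 + (1.15) z = 0  =>  z = -1/(1.15) = -0.869565,  |z| = 0.869565.
Moduli of all roots: 0.8696.
All moduli strictly greater than 1? No.
Verdict: Not invertible.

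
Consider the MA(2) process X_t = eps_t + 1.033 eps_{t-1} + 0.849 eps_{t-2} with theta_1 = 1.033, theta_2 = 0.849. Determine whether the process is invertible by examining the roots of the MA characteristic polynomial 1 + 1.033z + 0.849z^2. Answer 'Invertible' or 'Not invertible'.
\text{Invertible}

The MA(q) characteristic polynomial is P(z) = 1 + 1.033z + 0.849z^2.
Invertibility requires all roots to lie outside the unit circle, i.e. |z| > 1 for every root.
Set 1 + (1.033) z + (0.849) z^2 = 0, i.e. a z^2 + b z + c = 0 with a = 0.849, b = 1.033, c = 1.
Discriminant D = b^2 - 4ac = (1.033)^2 - 4*(0.849)*1 = 1.067089 - (3.396) = -2.328911.
D < 0, so the roots are the complex-conjugate pair z = (-b +/- i sqrt(-D)) / (2a) = -0.6084 +/- 0.8987i.
For a conjugate pair |z|^2 = z * conj(z) = (product of roots) = c/a = 1/(0.849) = 1.177856, so |z| = sqrt(1.177856) = 1.0853 for both roots.
Moduli of all roots: 1.0853, 1.0853.
All moduli strictly greater than 1? Yes.
Verdict: Invertible.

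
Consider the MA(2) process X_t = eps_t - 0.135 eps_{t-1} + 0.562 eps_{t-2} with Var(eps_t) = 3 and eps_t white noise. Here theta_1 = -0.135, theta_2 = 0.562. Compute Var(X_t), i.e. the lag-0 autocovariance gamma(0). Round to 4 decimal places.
\gamma(0) = 4.0022

For an MA(q) process X_t = eps_t + sum_i theta_i eps_{t-i} with
Var(eps_t) = sigma^2, the variance is
  gamma(0) = sigma^2 * (1 + sum_i theta_i^2).
  sum_i theta_i^2 = (-0.135)^2 + (0.562)^2 = 0.018225 + 0.315844 = 0.334069.
  gamma(0) = 3 * (1 + 0.334069) = 3 * 1.334069 = 4.002207, which rounds to 4.0022.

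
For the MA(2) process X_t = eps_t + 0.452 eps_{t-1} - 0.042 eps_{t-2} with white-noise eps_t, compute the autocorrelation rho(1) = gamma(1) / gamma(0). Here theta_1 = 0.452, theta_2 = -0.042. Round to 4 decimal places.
\rho(1) = 0.3590

For an MA(q) process with theta_0 = 1, the autocovariance is
  gamma(k) = sigma^2 * sum_{i=0..q-k} theta_i * theta_{i+k},
and rho(k) = gamma(k) / gamma(0). Sigma^2 cancels.
  numerator   = (1)*(0.452) + (0.452)*(-0.042) = 0.433016.
  denominator = (1)^2 + (0.452)^2 + (-0.042)^2 = 1.206068.
  rho(1) = 0.433016 / 1.206068 = 0.3590.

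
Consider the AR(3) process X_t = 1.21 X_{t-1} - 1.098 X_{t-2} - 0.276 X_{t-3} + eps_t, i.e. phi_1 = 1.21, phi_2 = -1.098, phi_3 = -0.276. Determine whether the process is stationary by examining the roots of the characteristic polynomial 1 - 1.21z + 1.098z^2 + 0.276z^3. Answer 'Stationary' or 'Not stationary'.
\text{Not stationary}

The AR(p) characteristic polynomial is P(z) = 1 - 1.21z + 1.098z^2 + 0.276z^3.
Stationarity requires all roots to lie outside the unit circle, i.e. |z| > 1 for every root.
Degree 3: look for a simple real root z0 first, then factor out (1 - z/z0) and solve the remaining quadratic.
Testing z0 = -5: P(-5) = 1 + (-1.21)(-5) + (1.098)(-5)^2 + (0.276)(-5)^3
  = 1 + (6.05) + (27.45) + (-34.5) = 0.  So z_0 = -5 is a root, |z_0| = 5.
Divide out the factor (1 + 0.2 z) = (1 - z/z0) (since 1/z0 = -0.2):
  P(z) = (1 + 0.2 z)(1 + (-1.41) z + (1.38) z^2)
  [check: z-coef -1.41 - (-0.2) = -1.21; z^2-coef 1.38 - (-0.2)(-1.41) = 1.098; z^3-coef -(-0.2)(1.38) = 0.276.]
Remaining roots from the quadratic factor 1 + (-1.41) z + (1.38) z^2:
  Set 1 + (-1.41) z + (1.38) z^2 = 0, i.e. a z^2 + b z + c = 0 with a = 1.38, b = -1.41, c = 1.
  Discriminant D = b^2 - 4ac = (-1.41)^2 - 4*(1.38)*1 = 1.9881 - (5.52) = -3.5319.
  D < 0, so the roots are the complex-conjugate pair z = (-b +/- i sqrt(-D)) / (2a) = 0.5109 +/- 0.6809i.
  For a conjugate pair |z|^2 = z * conj(z) = (product of roots) = c/a = 1/(1.38) = 0.724638, so |z| = sqrt(0.724638) = 0.8513 for both roots.
Moduli of all roots: 5.0000, 0.8513, 0.8513.
All moduli strictly greater than 1? No.
Verdict: Not stationary.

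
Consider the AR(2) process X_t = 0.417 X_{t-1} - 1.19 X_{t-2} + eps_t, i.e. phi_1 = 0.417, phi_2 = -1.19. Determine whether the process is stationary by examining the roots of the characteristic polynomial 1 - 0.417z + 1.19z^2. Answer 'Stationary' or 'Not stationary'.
\text{Not stationary}

The AR(p) characteristic polynomial is P(z) = 1 - 0.417z + 1.19z^2.
Stationarity requires all roots to lie outside the unit circle, i.e. |z| > 1 for every root.
Set 1 + (-0.417) z + (1.19) z^2 = 0, i.e. a z^2 + b z + c = 0 with a = 1.19, b = -0.417, c = 1.
Discriminant D = b^2 - 4ac = (-0.417)^2 - 4*(1.19)*1 = 0.173889 - (4.76) = -4.586111.
D < 0, so the roots are the complex-conjugate pair z = (-b +/- i sqrt(-D)) / (2a) = 0.1752 +/- 0.8998i.
For a conjugate pair |z|^2 = z * conj(z) = (product of roots) = c/a = 1/(1.19) = 0.840336, so |z| = sqrt(0.840336) = 0.9167 for both roots.
Moduli of all roots: 0.9167, 0.9167.
All moduli strictly greater than 1? No.
Verdict: Not stationary.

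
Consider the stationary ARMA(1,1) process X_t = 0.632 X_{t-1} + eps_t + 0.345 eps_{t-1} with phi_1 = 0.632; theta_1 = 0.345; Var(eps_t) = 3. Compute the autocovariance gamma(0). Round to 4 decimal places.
\gamma(0) = 7.7681

Multiply the model equation by X_{t-k} and take expectations. With theta_0 = psi_0 = 1 and psi_j the MA(infinity) weights, this gives
  gamma(k) - sum_i phi_i gamma(k-i) = c_k,
  c_k = sigma^2 * sum_{j=k..q} theta_j psi_{j-k}   (c_k = 0 for k > q),
using gamma(-m) = gamma(m).
psi-weights needed (psi_j = theta_j + sum_i phi_i psi_{j-i}):
  psi_1 = theta_1 + phi_1 = 0.345 + (0.632) = 0.977
Right-hand sides:
  c_0 = sigma^2 (1 + theta_1 psi_1) = 3 * (1 + (0.345)(0.977)) = 3 * 1.337065 = 4.011195
  c_1 = sigma^2 theta_1 = 3 * (0.345) = 1.035
  c_2 = 0
Equations for k = 0 and k = 1 (AR order 1):
  gamma(0) = phi_1 gamma(1) + c_0
  gamma(1) = phi_1 gamma(0) + c_1
Substituting the second into the first: gamma(0) (1 - phi_1^2) = c_0 + phi_1 c_1, so
  gamma(0) = (c_0 + phi_1 c_1) / (1 - phi_1^2) = (4.011195 + (0.632)(1.035)) / (1 - (0.632)^2) = 4.665315 / 0.600576 = 7.768068.
Therefore gamma(0) = 7.7681 (to 4 decimal places).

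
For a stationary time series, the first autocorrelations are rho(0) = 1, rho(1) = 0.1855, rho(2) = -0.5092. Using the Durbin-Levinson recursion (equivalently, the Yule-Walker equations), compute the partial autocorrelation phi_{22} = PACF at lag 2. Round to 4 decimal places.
\phi_{22} = -0.5630

The PACF at lag k is phi_{kk}, the last component of the solution
to the Yule-Walker system G_k phi = r_k where
  (G_k)_{ij} = rho(|i - j|), (r_k)_i = rho(i), i,j = 1..k.
Equivalently, Durbin-Levinson gives phi_{kk} iteratively:
  phi_{11} = rho(1)
  phi_{kk} = [rho(k) - sum_{j=1..k-1} phi_{k-1,j} rho(k-j)]
            / [1 - sum_{j=1..k-1} phi_{k-1,j} rho(j)],
  phi_{k,j} = phi_{k-1,j} - phi_{kk} phi_{k-1,k-j},  j = 1..k-1.
Step k = 1:
  phi_11 = rho(1) = 0.1855.
Step k = 2:
  phi_22 = [rho(2) - phi_11 rho(1)] / [1 - phi_11 rho(1)] = [-0.5092 - (0.1855)(0.1855)] / [1 - (0.1855)(0.1855)]
         = -0.54361025 / 0.96558975 = -0.563.
Therefore phi_{22} = -0.5630.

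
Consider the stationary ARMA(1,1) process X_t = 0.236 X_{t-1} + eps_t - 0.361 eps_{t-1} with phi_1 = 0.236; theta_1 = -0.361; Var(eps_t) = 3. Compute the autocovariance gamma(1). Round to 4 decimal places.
\gamma(1) = -0.3633

Multiply the model equation by X_{t-k} and take expectations. With theta_0 = psi_0 = 1 and psi_j the MA(infinity) weights, this gives
  gamma(k) - sum_i phi_i gamma(k-i) = c_k,
  c_k = sigma^2 * sum_{j=k..q} theta_j psi_{j-k}   (c_k = 0 for k > q),
using gamma(-m) = gamma(m).
psi-weights needed (psi_j = theta_j + sum_i phi_i psi_{j-i}):
  psi_1 = theta_1 + phi_1 = -0.361 + (0.236) = -0.125
Right-hand sides:
  c_0 = sigma^2 (1 + theta_1 psi_1) = 3 * (1 + (-0.361)(-0.125)) = 3 * 1.045125 = 3.135375
  c_1 = sigma^2 theta_1 = 3 * (-0.361) = -1.083
  c_2 = 0
Equations for k = 0 and k = 1 (AR order 1):
  gamma(0) = phi_1 gamma(1) + c_0
  gamma(1) = phi_1 gamma(0) + c_1
Substituting the second into the first: gamma(0) (1 - phi_1^2) = c_0 + phi_1 c_1, so
  gamma(0) = (c_0 + phi_1 c_1) / (1 - phi_1^2) = (3.135375 + (0.236)(-1.083)) / (1 - (0.236)^2) = 2.879787 / 0.944304 = 3.04964.
  gamma(1) = phi_1 gamma(0) + c_1 = (0.236)(3.04964) + (-1.083) = -0.363285.
Therefore gamma(1) = -0.3633 (to 4 decimal places).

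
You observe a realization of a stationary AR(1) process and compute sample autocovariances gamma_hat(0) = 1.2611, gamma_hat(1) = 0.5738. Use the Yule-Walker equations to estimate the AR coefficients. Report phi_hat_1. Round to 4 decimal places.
\hat\phi_{1} = 0.4550

The Yule-Walker equations for an AR(p) process read, in matrix form,
  Gamma_p phi = r_p,   with   (Gamma_p)_{ij} = gamma(|i - j|),
                       (r_p)_i = gamma(i),   i,j = 1..p.
Substitute the sample gammas (Toeplitz matrix and right-hand side of size 1):
  Gamma_p = [[1.2611]]
  r_p     = [0.5738]
With p = 1 this is the single equation gamma(0) phi_1 = gamma(1):
  phi_hat_1 = gamma(1) / gamma(0) = 0.5738 / 1.2611 = 0.4550.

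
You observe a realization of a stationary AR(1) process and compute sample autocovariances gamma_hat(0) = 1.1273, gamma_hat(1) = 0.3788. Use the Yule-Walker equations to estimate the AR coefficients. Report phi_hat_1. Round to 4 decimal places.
\hat\phi_{1} = 0.3360

The Yule-Walker equations for an AR(p) process read, in matrix form,
  Gamma_p phi = r_p,   with   (Gamma_p)_{ij} = gamma(|i - j|),
                       (r_p)_i = gamma(i),   i,j = 1..p.
Substitute the sample gammas (Toeplitz matrix and right-hand side of size 1):
  Gamma_p = [[1.1273]]
  r_p     = [0.3788]
With p = 1 this is the single equation gamma(0) phi_1 = gamma(1):
  phi_hat_1 = gamma(1) / gamma(0) = 0.3788 / 1.1273 = 0.3360.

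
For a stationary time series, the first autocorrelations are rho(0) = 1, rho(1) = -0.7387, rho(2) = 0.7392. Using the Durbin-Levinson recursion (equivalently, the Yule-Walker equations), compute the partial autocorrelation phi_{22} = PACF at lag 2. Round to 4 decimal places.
\phi_{22} = 0.4260

The PACF at lag k is phi_{kk}, the last component of the solution
to the Yule-Walker system G_k phi = r_k where
  (G_k)_{ij} = rho(|i - j|), (r_k)_i = rho(i), i,j = 1..k.
Equivalently, Durbin-Levinson gives phi_{kk} iteratively:
  phi_{11} = rho(1)
  phi_{kk} = [rho(k) - sum_{j=1..k-1} phi_{k-1,j} rho(k-j)]
            / [1 - sum_{j=1..k-1} phi_{k-1,j} rho(j)],
  phi_{k,j} = phi_{k-1,j} - phi_{kk} phi_{k-1,k-j},  j = 1..k-1.
Step k = 1:
  phi_11 = rho(1) = -0.7387.
Step k = 2:
  phi_22 = [rho(2) - phi_11 rho(1)] / [1 - phi_11 rho(1)] = [0.7392 - (-0.7387)(-0.7387)] / [1 - (-0.7387)(-0.7387)]
         = 0.19352231 / 0.45432231 = 0.426.
Therefore phi_{22} = 0.4260.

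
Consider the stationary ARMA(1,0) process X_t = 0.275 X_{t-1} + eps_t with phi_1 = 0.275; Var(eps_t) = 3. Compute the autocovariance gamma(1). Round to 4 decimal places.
\gamma(1) = 0.8925

Multiply the model equation by X_{t-k} and take expectations. With theta_0 = psi_0 = 1 and psi_j the MA(infinity) weights, this gives
  gamma(k) - sum_i phi_i gamma(k-i) = c_k,
  c_k = sigma^2 * sum_{j=k..q} theta_j psi_{j-k}   (c_k = 0 for k > q),
using gamma(-m) = gamma(m).
Pure AR (q = 0): c_0 = sigma^2 = 3, c_k = 0 for k >= 1.
Equations for k = 0 and k = 1 (AR order 1):
  gamma(0) = phi_1 gamma(1) + c_0
  gamma(1) = phi_1 gamma(0) + c_1
Substituting the second into the first: gamma(0) (1 - phi_1^2) = c_0 + phi_1 c_1, so
  gamma(0) = c_0 / (1 - phi_1^2) = 3 / (1 - (0.275)^2) = 3 / 0.924375 = 3.245436.
  gamma(1) = phi_1 gamma(0) = (0.275)(3.245436) = 0.892495.
Therefore gamma(1) = 0.8925 (to 4 decimal places).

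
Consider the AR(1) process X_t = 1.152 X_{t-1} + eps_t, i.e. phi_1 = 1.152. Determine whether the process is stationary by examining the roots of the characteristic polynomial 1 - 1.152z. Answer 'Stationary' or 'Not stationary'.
\text{Not stationary}

The AR(p) characteristic polynomial is P(z) = 1 - 1.152z.
Stationarity requires all roots to lie outside the unit circle, i.e. |z| > 1 for every root.
This is linear in z: 1 + (-1.152) z = 0  =>  z = -1/(-1.152) = 0.868056,  |z| = 0.868056.
Moduli of all roots: 0.8681.
All moduli strictly greater than 1? No.
Verdict: Not stationary.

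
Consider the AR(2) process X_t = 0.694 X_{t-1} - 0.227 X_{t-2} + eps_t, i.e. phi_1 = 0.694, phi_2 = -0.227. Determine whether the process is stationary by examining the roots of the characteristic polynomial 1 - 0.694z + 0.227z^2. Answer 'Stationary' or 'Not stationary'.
\text{Stationary}

The AR(p) characteristic polynomial is P(z) = 1 - 0.694z + 0.227z^2.
Stationarity requires all roots to lie outside the unit circle, i.e. |z| > 1 for every root.
Set 1 + (-0.694) z + (0.227) z^2 = 0, i.e. a z^2 + b z + c = 0 with a = 0.227, b = -0.694, c = 1.
Discriminant D = b^2 - 4ac = (-0.694)^2 - 4*(0.227)*1 = 0.481636 - (0.908) = -0.426364.
D < 0, so the roots are the complex-conjugate pair z = (-b +/- i sqrt(-D)) / (2a) = 1.5286 +/- 1.4383i.
For a conjugate pair |z|^2 = z * conj(z) = (product of roots) = c/a = 1/(0.227) = 4.405286, so |z| = sqrt(4.405286) = 2.0989 for both roots.
Moduli of all roots: 2.0989, 2.0989.
All moduli strictly greater than 1? Yes.
Verdict: Stationary.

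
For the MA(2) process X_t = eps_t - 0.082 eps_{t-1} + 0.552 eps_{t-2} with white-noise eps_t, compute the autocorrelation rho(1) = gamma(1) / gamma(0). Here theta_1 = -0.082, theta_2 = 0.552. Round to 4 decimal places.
\rho(1) = -0.0970

For an MA(q) process with theta_0 = 1, the autocovariance is
  gamma(k) = sigma^2 * sum_{i=0..q-k} theta_i * theta_{i+k},
and rho(k) = gamma(k) / gamma(0). Sigma^2 cancels.
  numerator   = (1)*(-0.082) + (-0.082)*(0.552) = -0.127264.
  denominator = (1)^2 + (-0.082)^2 + (0.552)^2 = 1.311428.
  rho(1) = -0.127264 / 1.311428 = -0.0970.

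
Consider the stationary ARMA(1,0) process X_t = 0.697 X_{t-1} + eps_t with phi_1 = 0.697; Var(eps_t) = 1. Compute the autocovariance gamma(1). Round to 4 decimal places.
\gamma(1) = 1.3555

Multiply the model equation by X_{t-k} and take expectations. With theta_0 = psi_0 = 1 and psi_j the MA(infinity) weights, this gives
  gamma(k) - sum_i phi_i gamma(k-i) = c_k,
  c_k = sigma^2 * sum_{j=k..q} theta_j psi_{j-k}   (c_k = 0 for k > q),
using gamma(-m) = gamma(m).
Pure AR (q = 0): c_0 = sigma^2 = 1, c_k = 0 for k >= 1.
Equations for k = 0 and k = 1 (AR order 1):
  gamma(0) = phi_1 gamma(1) + c_0
  gamma(1) = phi_1 gamma(0) + c_1
Substituting the second into the first: gamma(0) (1 - phi_1^2) = c_0 + phi_1 c_1, so
  gamma(0) = c_0 / (1 - phi_1^2) = 1 / (1 - (0.697)^2) = 1 / 0.514191 = 1.944803.
  gamma(1) = phi_1 gamma(0) = (0.697)(1.944803) = 1.355527.
Therefore gamma(1) = 1.3555 (to 4 decimal places).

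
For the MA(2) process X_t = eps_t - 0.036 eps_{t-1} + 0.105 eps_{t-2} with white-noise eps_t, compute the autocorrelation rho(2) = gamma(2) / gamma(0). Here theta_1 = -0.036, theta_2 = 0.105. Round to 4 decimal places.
\rho(2) = 0.1037

For an MA(q) process with theta_0 = 1, the autocovariance is
  gamma(k) = sigma^2 * sum_{i=0..q-k} theta_i * theta_{i+k},
and rho(k) = gamma(k) / gamma(0). Sigma^2 cancels.
  numerator   = (1)*(0.105) = 0.105.
  denominator = (1)^2 + (-0.036)^2 + (0.105)^2 = 1.012321.
  rho(2) = 0.105 / 1.012321 = 0.1037.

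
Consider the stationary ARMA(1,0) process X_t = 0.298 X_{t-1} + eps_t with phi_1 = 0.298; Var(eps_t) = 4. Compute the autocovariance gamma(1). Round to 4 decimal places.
\gamma(1) = 1.3082

Multiply the model equation by X_{t-k} and take expectations. With theta_0 = psi_0 = 1 and psi_j the MA(infinity) weights, this gives
  gamma(k) - sum_i phi_i gamma(k-i) = c_k,
  c_k = sigma^2 * sum_{j=k..q} theta_j psi_{j-k}   (c_k = 0 for k > q),
using gamma(-m) = gamma(m).
Pure AR (q = 0): c_0 = sigma^2 = 4, c_k = 0 for k >= 1.
Equations for k = 0 and k = 1 (AR order 1):
  gamma(0) = phi_1 gamma(1) + c_0
  gamma(1) = phi_1 gamma(0) + c_1
Substituting the second into the first: gamma(0) (1 - phi_1^2) = c_0 + phi_1 c_1, so
  gamma(0) = c_0 / (1 - phi_1^2) = 4 / (1 - (0.298)^2) = 4 / 0.911196 = 4.389835.
  gamma(1) = phi_1 gamma(0) = (0.298)(4.389835) = 1.308171.
Therefore gamma(1) = 1.3082 (to 4 decimal places).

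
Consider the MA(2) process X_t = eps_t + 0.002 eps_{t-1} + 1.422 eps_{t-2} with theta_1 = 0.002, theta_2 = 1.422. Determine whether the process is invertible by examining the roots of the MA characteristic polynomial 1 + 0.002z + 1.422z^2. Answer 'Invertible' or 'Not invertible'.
\text{Not invertible}

The MA(q) characteristic polynomial is P(z) = 1 + 0.002z + 1.422z^2.
Invertibility requires all roots to lie outside the unit circle, i.e. |z| > 1 for every root.
Set 1 + (0.002) z + (1.422) z^2 = 0, i.e. a z^2 + b z + c = 0 with a = 1.422, b = 0.002, c = 1.
Discriminant D = b^2 - 4ac = (0.002)^2 - 4*(1.422)*1 = 0.000004 - (5.688) = -5.687996.
D < 0, so the roots are the complex-conjugate pair z = (-b +/- i sqrt(-D)) / (2a) = -0.0007 +/- 0.8386i.
For a conjugate pair |z|^2 = z * conj(z) = (product of roots) = c/a = 1/(1.422) = 0.703235, so |z| = sqrt(0.703235) = 0.8386 for both roots.
Moduli of all roots: 0.8386, 0.8386.
All moduli strictly greater than 1? No.
Verdict: Not invertible.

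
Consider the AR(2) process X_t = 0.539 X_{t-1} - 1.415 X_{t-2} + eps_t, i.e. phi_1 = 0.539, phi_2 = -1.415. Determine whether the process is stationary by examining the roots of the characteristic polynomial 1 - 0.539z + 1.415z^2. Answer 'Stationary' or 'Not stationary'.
\text{Not stationary}

The AR(p) characteristic polynomial is P(z) = 1 - 0.539z + 1.415z^2.
Stationarity requires all roots to lie outside the unit circle, i.e. |z| > 1 for every root.
Set 1 + (-0.539) z + (1.415) z^2 = 0, i.e. a z^2 + b z + c = 0 with a = 1.415, b = -0.539, c = 1.
Discriminant D = b^2 - 4ac = (-0.539)^2 - 4*(1.415)*1 = 0.290521 - (5.66) = -5.369479.
D < 0, so the roots are the complex-conjugate pair z = (-b +/- i sqrt(-D)) / (2a) = 0.1905 +/- 0.8188i.
For a conjugate pair |z|^2 = z * conj(z) = (product of roots) = c/a = 1/(1.415) = 0.706714, so |z| = sqrt(0.706714) = 0.8407 for both roots.
Moduli of all roots: 0.8407, 0.8407.
All moduli strictly greater than 1? No.
Verdict: Not stationary.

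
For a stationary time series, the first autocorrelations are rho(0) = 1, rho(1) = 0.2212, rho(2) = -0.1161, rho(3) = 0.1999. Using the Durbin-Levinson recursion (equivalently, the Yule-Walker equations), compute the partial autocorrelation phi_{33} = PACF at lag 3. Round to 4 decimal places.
\phi_{33} = 0.2910

The PACF at lag k is phi_{kk}, the last component of the solution
to the Yule-Walker system G_k phi = r_k where
  (G_k)_{ij} = rho(|i - j|), (r_k)_i = rho(i), i,j = 1..k.
Equivalently, Durbin-Levinson gives phi_{kk} iteratively:
  phi_{11} = rho(1)
  phi_{kk} = [rho(k) - sum_{j=1..k-1} phi_{k-1,j} rho(k-j)]
            / [1 - sum_{j=1..k-1} phi_{k-1,j} rho(j)],
  phi_{k,j} = phi_{k-1,j} - phi_{kk} phi_{k-1,k-j},  j = 1..k-1.
Step k = 1:
  phi_11 = rho(1) = 0.2212.
Step k = 2:
  phi_22 = [rho(2) - phi_11 rho(1)] / [1 - phi_11 rho(1)] = [-0.1161 - (0.2212)(0.2212)] / [1 - (0.2212)(0.2212)]
         = -0.16502944 / 0.95107056 = -0.17352.
  Update: phi_21 = phi_11 - phi_22 phi_11 = 0.2212 - (-0.17352)(0.2212) = 0.259583.
Step k = 3:
  phi_33 = [rho(3) - phi_21 rho(2) - phi_22 rho(1)] / [1 - phi_21 rho(1) - phi_22 rho(2)]
    numerator   = 0.1999 - (0.259583)(-0.1161) - (-0.17352)(0.2212) = 0.26842008
    denominator = 1 - (0.259583)(0.2212) - (-0.17352)(-0.1161) = 0.92243471
  phi_33 = 0.26842008 / 0.92243471 = 0.291.
Therefore phi_{33} = 0.2910.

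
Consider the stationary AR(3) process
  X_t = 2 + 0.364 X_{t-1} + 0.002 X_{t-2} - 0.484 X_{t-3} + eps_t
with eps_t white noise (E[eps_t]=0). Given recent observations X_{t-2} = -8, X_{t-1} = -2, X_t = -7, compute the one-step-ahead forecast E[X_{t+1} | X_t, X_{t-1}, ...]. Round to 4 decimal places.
E[X_{t+1} \mid \mathcal F_t] = 3.3200

For an AR(p) model X_t = c + sum_i phi_i X_{t-i} + eps_t, the
one-step-ahead conditional mean is
  E[X_{t+1} | X_t, ...] = c + sum_i phi_i X_{t+1-i}.
Substitute known values:
  E[X_{t+1} | ...] = 2 + (0.364) * (-7) + (0.002) * (-2) + (-0.484) * (-8)
                   = 3.3200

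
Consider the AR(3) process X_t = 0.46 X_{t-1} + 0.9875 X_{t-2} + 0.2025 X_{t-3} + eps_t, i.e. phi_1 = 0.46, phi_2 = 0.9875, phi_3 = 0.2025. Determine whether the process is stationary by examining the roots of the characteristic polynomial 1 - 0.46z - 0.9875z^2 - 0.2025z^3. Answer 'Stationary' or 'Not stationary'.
\text{Not stationary}

The AR(p) characteristic polynomial is P(z) = 1 - 0.46z - 0.9875z^2 - 0.2025z^3.
Stationarity requires all roots to lie outside the unit circle, i.e. |z| > 1 for every root.
Degree 3: look for a simple real root z0 first, then factor out (1 - z/z0) and solve the remaining quadratic.
Testing z0 = -4: P(-4) = 1 + (-0.46)(-4) + (-0.9875)(-4)^2 + (-0.2025)(-4)^3
  = 1 + (1.84) + (-15.8) + (12.96) = 0.  So z_0 = -4 is a root, |z_0| = 4.
Divide out the factor (1 + 0.25 z) = (1 - z/z0) (since 1/z0 = -0.25):
  P(z) = (1 + 0.25 z)(1 + (-0.71) z + (-0.81) z^2)
  [check: z-coef -0.71 - (-0.25) = -0.46; z^2-coef -0.81 - (-0.25)(-0.71) = -0.9875; z^3-coef -(-0.25)(-0.81) = -0.2025.]
Remaining roots from the quadratic factor 1 + (-0.71) z + (-0.81) z^2:
  Set 1 + (-0.71) z + (-0.81) z^2 = 0, i.e. a z^2 + b z + c = 0 with a = -0.81, b = -0.71, c = 1.
  Discriminant D = b^2 - 4ac = (-0.71)^2 - 4*(-0.81)*1 = 0.5041 - (-3.24) = 3.7441.
  D >= 0, so the roots are real: z = (-b +/- sqrt(D)) / (2a) = (0.71 +/- 1.934968) / (-1.62).
    z_1 = (0.71 + 1.934968) / (-1.62) = -1.6327,   |z_1| = 1.6327.
    z_2 = (0.71 - 1.934968) / (-1.62) = 0.7562,   |z_2| = 0.7562.
Moduli of all roots: 4.0000, 1.6327, 0.7562.
All moduli strictly greater than 1? No.
Verdict: Not stationary.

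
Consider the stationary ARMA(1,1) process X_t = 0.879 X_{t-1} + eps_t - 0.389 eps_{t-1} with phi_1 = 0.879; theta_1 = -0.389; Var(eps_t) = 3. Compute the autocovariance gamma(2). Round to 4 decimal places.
\gamma(2) = 3.7399

Multiply the model equation by X_{t-k} and take expectations. With theta_0 = psi_0 = 1 and psi_j the MA(infinity) weights, this gives
  gamma(k) - sum_i phi_i gamma(k-i) = c_k,
  c_k = sigma^2 * sum_{j=k..q} theta_j psi_{j-k}   (c_k = 0 for k > q),
using gamma(-m) = gamma(m).
psi-weights needed (psi_j = theta_j + sum_i phi_i psi_{j-i}):
  psi_1 = theta_1 + phi_1 = -0.389 + (0.879) = 0.49
Right-hand sides:
  c_0 = sigma^2 (1 + theta_1 psi_1) = 3 * (1 + (-0.389)(0.49)) = 3 * 0.80939 = 2.42817
  c_1 = sigma^2 theta_1 = 3 * (-0.389) = -1.167
  c_2 = 0
Equations for k = 0 and k = 1 (AR order 1):
  gamma(0) = phi_1 gamma(1) + c_0
  gamma(1) = phi_1 gamma(0) + c_1
Substituting the second into the first: gamma(0) (1 - phi_1^2) = c_0 + phi_1 c_1, so
  gamma(0) = (c_0 + phi_1 c_1) / (1 - phi_1^2) = (2.42817 + (0.879)(-1.167)) / (1 - (0.879)^2) = 1.402377 / 0.227359 = 6.168117.
  gamma(1) = phi_1 gamma(0) + c_1 = (0.879)(6.168117) + (-1.167) = 4.254775.
For k = 2 (> q): gamma(2) = phi_1 gamma(1) = (0.879)(4.254775) = 3.739947.
Therefore gamma(2) = 3.7399 (to 4 decimal places).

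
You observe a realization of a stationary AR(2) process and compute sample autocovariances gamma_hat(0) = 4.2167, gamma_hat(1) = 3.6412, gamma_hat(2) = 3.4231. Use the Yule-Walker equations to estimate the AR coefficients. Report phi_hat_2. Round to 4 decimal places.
\hat\phi_{2} = 0.2600

The Yule-Walker equations for an AR(p) process read, in matrix form,
  Gamma_p phi = r_p,   with   (Gamma_p)_{ij} = gamma(|i - j|),
                       (r_p)_i = gamma(i),   i,j = 1..p.
Substitute the sample gammas (Toeplitz matrix and right-hand side of size 2):
  Gamma_p = [[4.2167, 3.6412], [3.6412, 4.2167]]
  r_p     = [3.6412, 3.4231]
Written out:
  4.2167 phi_1 + 3.6412 phi_2 = 3.6412
  3.6412 phi_1 + 4.2167 phi_2 = 3.4231
Solve by Cramer's rule:
  det = gamma(0)^2 - gamma(1)^2 = (4.2167)^2 - (3.6412)^2 = 17.78055889 - 13.25833744 = 4.52222145
  phi_hat_1 = [gamma(1) gamma(0) - gamma(1) gamma(2)] / det = [(3.6412)(4.2167) - (3.6412)(3.4231)] / 4.52222145 = 2.88965632 / 4.52222145 = 0.639
  phi_hat_2 = [gamma(0) gamma(2) - gamma(1)^2] / det = [(4.2167)(3.4231) - (3.6412)^2] / 4.52222145 = 1.17584833 / 4.52222145 = 0.26
So phi_hat = [0.6390, 0.2600].
Therefore phi_hat_2 = 0.2600.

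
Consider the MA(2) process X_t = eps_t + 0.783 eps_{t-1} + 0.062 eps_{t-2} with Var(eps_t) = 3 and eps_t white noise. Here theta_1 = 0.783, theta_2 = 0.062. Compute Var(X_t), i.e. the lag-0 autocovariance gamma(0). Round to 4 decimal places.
\gamma(0) = 4.8508

For an MA(q) process X_t = eps_t + sum_i theta_i eps_{t-i} with
Var(eps_t) = sigma^2, the variance is
  gamma(0) = sigma^2 * (1 + sum_i theta_i^2).
  sum_i theta_i^2 = (0.783)^2 + (0.062)^2 = 0.613089 + 0.003844 = 0.616933.
  gamma(0) = 3 * (1 + 0.616933) = 3 * 1.616933 = 4.850799, which rounds to 4.8508.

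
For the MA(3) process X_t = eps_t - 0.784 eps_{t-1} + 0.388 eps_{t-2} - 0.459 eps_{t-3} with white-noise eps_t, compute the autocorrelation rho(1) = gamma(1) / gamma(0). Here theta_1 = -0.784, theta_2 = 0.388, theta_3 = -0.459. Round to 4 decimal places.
\rho(1) = -0.6409

For an MA(q) process with theta_0 = 1, the autocovariance is
  gamma(k) = sigma^2 * sum_{i=0..q-k} theta_i * theta_{i+k},
and rho(k) = gamma(k) / gamma(0). Sigma^2 cancels.
  numerator   = (1)*(-0.784) + (-0.784)*(0.388) + (0.388)*(-0.459) = -1.266284.
  denominator = (1)^2 + (-0.784)^2 + (0.388)^2 + (-0.459)^2 = 1.975881.
  rho(1) = -1.266284 / 1.975881 = -0.6409.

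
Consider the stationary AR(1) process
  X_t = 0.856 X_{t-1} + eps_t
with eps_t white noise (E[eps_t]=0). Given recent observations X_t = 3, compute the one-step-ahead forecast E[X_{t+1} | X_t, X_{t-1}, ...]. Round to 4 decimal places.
E[X_{t+1} \mid \mathcal F_t] = 2.5680

For an AR(p) model X_t = c + sum_i phi_i X_{t-i} + eps_t, the
one-step-ahead conditional mean is
  E[X_{t+1} | X_t, ...] = c + sum_i phi_i X_{t+1-i}.
Substitute known values:
  E[X_{t+1} | ...] = (0.856) * (3)
                   = 2.5680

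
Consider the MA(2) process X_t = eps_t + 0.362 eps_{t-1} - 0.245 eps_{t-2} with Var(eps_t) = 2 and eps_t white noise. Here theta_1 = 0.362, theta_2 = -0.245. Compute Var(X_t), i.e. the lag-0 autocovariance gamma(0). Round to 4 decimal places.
\gamma(0) = 2.3821

For an MA(q) process X_t = eps_t + sum_i theta_i eps_{t-i} with
Var(eps_t) = sigma^2, the variance is
  gamma(0) = sigma^2 * (1 + sum_i theta_i^2).
  sum_i theta_i^2 = (0.362)^2 + (-0.245)^2 = 0.131044 + 0.060025 = 0.191069.
  gamma(0) = 2 * (1 + 0.191069) = 2 * 1.191069 = 2.382138, which rounds to 2.3821.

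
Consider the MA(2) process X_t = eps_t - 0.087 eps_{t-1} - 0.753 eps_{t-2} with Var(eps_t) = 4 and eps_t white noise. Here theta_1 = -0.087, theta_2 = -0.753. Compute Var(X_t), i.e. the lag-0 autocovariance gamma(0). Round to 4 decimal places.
\gamma(0) = 6.2983

For an MA(q) process X_t = eps_t + sum_i theta_i eps_{t-i} with
Var(eps_t) = sigma^2, the variance is
  gamma(0) = sigma^2 * (1 + sum_i theta_i^2).
  sum_i theta_i^2 = (-0.087)^2 + (-0.753)^2 = 0.007569 + 0.567009 = 0.574578.
  gamma(0) = 4 * (1 + 0.574578) = 4 * 1.574578 = 6.298312, which rounds to 6.2983.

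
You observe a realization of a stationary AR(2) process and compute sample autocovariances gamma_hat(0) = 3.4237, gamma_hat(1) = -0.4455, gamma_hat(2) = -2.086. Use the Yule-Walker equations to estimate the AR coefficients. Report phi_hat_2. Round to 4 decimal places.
\hat\phi_{2} = -0.6370

The Yule-Walker equations for an AR(p) process read, in matrix form,
  Gamma_p phi = r_p,   with   (Gamma_p)_{ij} = gamma(|i - j|),
                       (r_p)_i = gamma(i),   i,j = 1..p.
Substitute the sample gammas (Toeplitz matrix and right-hand side of size 2):
  Gamma_p = [[3.4237, -0.4455], [-0.4455, 3.4237]]
  r_p     = [-0.4455, -2.086]
Written out:
  3.4237 phi_1 - 0.4455 phi_2 = -0.4455
  -0.4455 phi_1 + 3.4237 phi_2 = -2.086
Solve by Cramer's rule:
  det = gamma(0)^2 - gamma(1)^2 = (3.4237)^2 - (-0.4455)^2 = 11.72172169 - 0.19847025 = 11.52325144
  phi_hat_1 = [gamma(1) gamma(0) - gamma(1) gamma(2)] / det = [(-0.4455)(3.4237) - (-0.4455)(-2.086)] / 11.52325144 = -2.45457135 / 11.52325144 = -0.213
  phi_hat_2 = [gamma(0) gamma(2) - gamma(1)^2] / det = [(3.4237)(-2.086) - (-0.4455)^2] / 11.52325144 = -7.34030845 / 11.52325144 = -0.637
So phi_hat = [-0.2130, -0.6370].
Therefore phi_hat_2 = -0.6370.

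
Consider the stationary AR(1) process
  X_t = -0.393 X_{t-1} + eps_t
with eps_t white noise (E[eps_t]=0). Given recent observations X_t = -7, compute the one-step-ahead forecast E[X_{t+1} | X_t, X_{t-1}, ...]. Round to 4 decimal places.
E[X_{t+1} \mid \mathcal F_t] = 2.7510

For an AR(p) model X_t = c + sum_i phi_i X_{t-i} + eps_t, the
one-step-ahead conditional mean is
  E[X_{t+1} | X_t, ...] = c + sum_i phi_i X_{t+1-i}.
Substitute known values:
  E[X_{t+1} | ...] = (-0.393) * (-7)
                   = 2.7510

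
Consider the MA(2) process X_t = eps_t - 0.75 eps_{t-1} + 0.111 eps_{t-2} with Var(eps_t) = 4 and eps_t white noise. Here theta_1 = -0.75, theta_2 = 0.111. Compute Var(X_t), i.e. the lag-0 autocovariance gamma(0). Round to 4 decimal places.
\gamma(0) = 6.2993

For an MA(q) process X_t = eps_t + sum_i theta_i eps_{t-i} with
Var(eps_t) = sigma^2, the variance is
  gamma(0) = sigma^2 * (1 + sum_i theta_i^2).
  sum_i theta_i^2 = (-0.75)^2 + (0.111)^2 = 0.5625 + 0.012321 = 0.574821.
  gamma(0) = 4 * (1 + 0.574821) = 4 * 1.574821 = 6.299284, which rounds to 6.2993.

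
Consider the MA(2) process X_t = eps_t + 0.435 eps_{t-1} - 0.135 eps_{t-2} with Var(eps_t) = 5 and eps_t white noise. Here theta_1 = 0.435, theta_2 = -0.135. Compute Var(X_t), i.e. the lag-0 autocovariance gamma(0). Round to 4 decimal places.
\gamma(0) = 6.0373

For an MA(q) process X_t = eps_t + sum_i theta_i eps_{t-i} with
Var(eps_t) = sigma^2, the variance is
  gamma(0) = sigma^2 * (1 + sum_i theta_i^2).
  sum_i theta_i^2 = (0.435)^2 + (-0.135)^2 = 0.189225 + 0.018225 = 0.20745.
  gamma(0) = 5 * (1 + 0.20745) = 5 * 1.20745 = 6.03725, which rounds to 6.0373.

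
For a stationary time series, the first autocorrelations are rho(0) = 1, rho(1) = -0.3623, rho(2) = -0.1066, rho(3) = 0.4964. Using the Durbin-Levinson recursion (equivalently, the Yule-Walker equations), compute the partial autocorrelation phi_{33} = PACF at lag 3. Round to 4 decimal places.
\phi_{33} = 0.4331

The PACF at lag k is phi_{kk}, the last component of the solution
to the Yule-Walker system G_k phi = r_k where
  (G_k)_{ij} = rho(|i - j|), (r_k)_i = rho(i), i,j = 1..k.
Equivalently, Durbin-Levinson gives phi_{kk} iteratively:
  phi_{11} = rho(1)
  phi_{kk} = [rho(k) - sum_{j=1..k-1} phi_{k-1,j} rho(k-j)]
            / [1 - sum_{j=1..k-1} phi_{k-1,j} rho(j)],
  phi_{k,j} = phi_{k-1,j} - phi_{kk} phi_{k-1,k-j},  j = 1..k-1.
Step k = 1:
  phi_11 = rho(1) = -0.3623.
Step k = 2:
  phi_22 = [rho(2) - phi_11 rho(1)] / [1 - phi_11 rho(1)] = [-0.1066 - (-0.3623)(-0.3623)] / [1 - (-0.3623)(-0.3623)]
         = -0.23786129 / 0.86873871 = -0.273801.
  Update: phi_21 = phi_11 - phi_22 phi_11 = -0.3623 - (-0.273801)(-0.3623) = -0.461498.
Step k = 3:
  phi_33 = [rho(3) - phi_21 rho(2) - phi_22 rho(1)] / [1 - phi_21 rho(1) - phi_22 rho(2)]
    numerator   = 0.4964 - (-0.461498)(-0.1066) - (-0.273801)(-0.3623) = 0.34800631
    denominator = 1 - (-0.461498)(-0.3623) - (-0.273801)(-0.1066) = 0.80361212
  phi_33 = 0.34800631 / 0.80361212 = 0.4331.
Therefore phi_{33} = 0.4331.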